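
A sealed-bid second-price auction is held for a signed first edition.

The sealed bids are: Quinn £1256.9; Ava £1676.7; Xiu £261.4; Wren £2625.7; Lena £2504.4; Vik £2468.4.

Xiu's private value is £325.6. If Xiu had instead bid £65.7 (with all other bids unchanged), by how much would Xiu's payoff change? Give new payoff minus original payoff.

£0

The highest bid among the other bidders is £2625.7; Xiu's bid doesn't change that.
Original bid £261.4: Xiu is not highest (top rival bid is £2625.7); payoff £0.
Alternative bid £65.7: Xiu is not highest (top rival bid is £2625.7); payoff £0.
Change in payoff = £0 − (£0) = £0.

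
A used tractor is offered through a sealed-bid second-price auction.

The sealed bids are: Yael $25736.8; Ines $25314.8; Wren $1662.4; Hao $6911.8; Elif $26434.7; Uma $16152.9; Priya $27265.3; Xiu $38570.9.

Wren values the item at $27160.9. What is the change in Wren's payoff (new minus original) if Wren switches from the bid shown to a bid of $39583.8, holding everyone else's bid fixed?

The highest bid among the other bidders is $38570.9; Wren's bid doesn't change that.
Original bid $1662.4: Wren is not highest (top rival bid is $38570.9); payoff $0.
Alternative bid $39583.8: Wren is highest, pays the top rival bid $38570.9; payoff $27160.9 − $38570.9 = −$11410.
Change in payoff = −$11410 − ($0) = −$11410.

−$11410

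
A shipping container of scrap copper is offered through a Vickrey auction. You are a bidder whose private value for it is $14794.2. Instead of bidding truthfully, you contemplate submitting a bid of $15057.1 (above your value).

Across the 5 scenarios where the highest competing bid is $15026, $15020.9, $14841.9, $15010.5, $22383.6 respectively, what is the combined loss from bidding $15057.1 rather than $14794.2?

$722.5

The deviation costs you only when the competing bid falls strictly between $14794.2 and $15057.1; elsewhere both bids give the same outcome.
$15026: truthful payoff $0, deviation payoff −$231.8 → loss $231.8.
$15020.9: truthful payoff $0, deviation payoff −$226.7 → loss $226.7.
$14841.9: truthful payoff $0, deviation payoff −$47.7 → loss $47.7.
$15010.5: truthful payoff $0, deviation payoff −$216.3 → loss $216.3.
$22383.6: outcomes coincide → loss $0.
Total loss = $231.8 + $226.7 + $47.7 + $216.3 = $722.5.
In a second-price auction your bid sets only whether you win, not what you pay, so bidding your true value is weakly dominant.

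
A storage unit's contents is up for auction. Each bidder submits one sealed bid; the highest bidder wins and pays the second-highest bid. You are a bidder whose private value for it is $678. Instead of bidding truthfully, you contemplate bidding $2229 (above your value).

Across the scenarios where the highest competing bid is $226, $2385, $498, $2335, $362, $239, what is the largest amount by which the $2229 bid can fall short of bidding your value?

$0

$226: same outcome either way → loss $0.
$2385: same outcome either way → loss $0.
$498: same outcome either way → loss $0.
$2335: same outcome either way → loss $0.
$362: same outcome either way → loss $0.
$239: same outcome either way → loss $0.
Maximum loss: $0.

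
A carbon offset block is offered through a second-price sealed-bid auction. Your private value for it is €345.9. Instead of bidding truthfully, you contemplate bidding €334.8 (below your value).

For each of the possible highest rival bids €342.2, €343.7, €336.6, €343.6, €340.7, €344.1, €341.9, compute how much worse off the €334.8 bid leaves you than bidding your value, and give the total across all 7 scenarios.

The deviation costs you only when the competing bid falls strictly between €334.8 and €345.9; elsewhere both bids give the same outcome.
€342.2: truthful payoff €3.7, deviation payoff €0 → loss €3.7.
€343.7: truthful payoff €2.2, deviation payoff €0 → loss €2.2.
€336.6: truthful payoff €9.3, deviation payoff €0 → loss €9.3.
€343.6: truthful payoff €2.3, deviation payoff €0 → loss €2.3.
€340.7: truthful payoff €5.2, deviation payoff €0 → loss €5.2.
€344.1: truthful payoff €1.8, deviation payoff €0 → loss €1.8.
€341.9: truthful payoff €4, deviation payoff €0 → loss €4.
Total loss = €3.7 + €2.2 + €9.3 + €2.3 + €5.2 + €1.8 + €4 = €28.5.
Truthful bidding weakly dominates here: raising your bid can only win items priced above your value, and lowering it can only forfeit items priced below.

€28.5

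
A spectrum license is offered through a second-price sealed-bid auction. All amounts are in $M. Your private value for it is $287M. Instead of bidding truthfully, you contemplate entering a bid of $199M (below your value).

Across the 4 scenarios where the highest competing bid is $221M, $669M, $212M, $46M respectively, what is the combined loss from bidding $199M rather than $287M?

$141M

The deviation costs you only when the competing bid falls strictly between $199M and $287M; elsewhere both bids give the same outcome.
$221M: truthful payoff $66M, deviation payoff $0M → loss $66M.
$669M: outcomes coincide → loss $0M.
$212M: truthful payoff $75M, deviation payoff $0M → loss $75M.
$46M: outcomes coincide → loss $0M.
Total loss = $66M + $75M = $141M.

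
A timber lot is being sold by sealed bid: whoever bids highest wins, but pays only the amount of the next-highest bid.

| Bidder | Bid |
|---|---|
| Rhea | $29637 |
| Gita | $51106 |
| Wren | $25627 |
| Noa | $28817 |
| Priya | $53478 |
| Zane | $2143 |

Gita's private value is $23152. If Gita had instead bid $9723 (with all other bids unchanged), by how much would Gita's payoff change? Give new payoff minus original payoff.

$0

The highest bid among the other bidders is $53478; Gita's bid doesn't change that.
Original bid $51106: Gita is not highest (top rival bid is $53478); payoff $0.
Alternative bid $9723: Gita is not highest (top rival bid is $53478); payoff $0.
Change in payoff = $0 − ($0) = $0.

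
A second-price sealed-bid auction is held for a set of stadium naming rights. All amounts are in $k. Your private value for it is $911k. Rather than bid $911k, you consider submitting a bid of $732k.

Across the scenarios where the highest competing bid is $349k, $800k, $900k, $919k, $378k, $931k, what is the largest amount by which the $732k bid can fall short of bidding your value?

$111k

$349k: same outcome either way → loss $0k.
$800k: truthful gives $111k, deviation gives $0k → loss $111k.
$900k: truthful gives $11k, deviation gives $0k → loss $11k.
$919k: same outcome either way → loss $0k.
$378k: same outcome either way → loss $0k.
$931k: same outcome either way → loss $0k.
Maximum loss: $111k.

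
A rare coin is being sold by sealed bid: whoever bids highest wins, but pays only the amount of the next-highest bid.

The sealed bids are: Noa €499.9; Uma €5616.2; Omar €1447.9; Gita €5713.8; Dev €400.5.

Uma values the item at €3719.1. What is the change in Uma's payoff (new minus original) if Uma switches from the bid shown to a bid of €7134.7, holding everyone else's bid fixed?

−€1994.7

The highest bid among the other bidders is €5713.8; Uma's bid doesn't change that.
Original bid €5616.2: Uma is not highest (top rival bid is €5713.8); payoff €0.
Alternative bid €7134.7: Uma is highest, pays the top rival bid €5713.8; payoff €3719.1 − €5713.8 = −€1994.7.
Change in payoff = −€1994.7 − (€0) = −€1994.7.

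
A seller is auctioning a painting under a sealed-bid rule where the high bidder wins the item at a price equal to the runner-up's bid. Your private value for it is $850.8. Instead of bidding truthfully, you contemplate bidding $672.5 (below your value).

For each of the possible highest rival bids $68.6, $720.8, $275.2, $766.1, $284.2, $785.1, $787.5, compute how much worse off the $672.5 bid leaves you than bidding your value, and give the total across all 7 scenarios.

$343.7

The deviation costs you only when the competing bid falls strictly between $672.5 and $850.8; elsewhere both bids give the same outcome.
$68.6: outcomes coincide → loss $0.
$720.8: truthful payoff $130, deviation payoff $0 → loss $130.
$275.2: outcomes coincide → loss $0.
$766.1: truthful payoff $84.7, deviation payoff $0 → loss $84.7.
$284.2: outcomes coincide → loss $0.
$785.1: truthful payoff $65.7, deviation payoff $0 → loss $65.7.
$787.5: truthful payoff $63.3, deviation payoff $0 → loss $63.3.
Total loss = $130 + $84.7 + $65.7 + $63.3 = $343.7.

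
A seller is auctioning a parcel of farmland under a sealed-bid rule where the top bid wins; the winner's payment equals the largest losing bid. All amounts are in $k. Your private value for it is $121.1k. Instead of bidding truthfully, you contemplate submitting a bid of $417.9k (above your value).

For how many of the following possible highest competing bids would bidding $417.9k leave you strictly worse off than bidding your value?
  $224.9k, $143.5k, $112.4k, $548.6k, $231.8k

The deviation hurts exactly when the highest competing bid lies strictly between $121.1k and $417.9k — overbidding then wins at a price above your value.
$224.9k: inside the interval → strictly worse (loss $103.8k).
$143.5k: inside the interval → strictly worse (loss $22.4k).
$112.4k: below both → same outcome either way.
$548.6k: above both → same outcome either way.
$231.8k: inside the interval → strictly worse (loss $110.7k).
Count: 3.

3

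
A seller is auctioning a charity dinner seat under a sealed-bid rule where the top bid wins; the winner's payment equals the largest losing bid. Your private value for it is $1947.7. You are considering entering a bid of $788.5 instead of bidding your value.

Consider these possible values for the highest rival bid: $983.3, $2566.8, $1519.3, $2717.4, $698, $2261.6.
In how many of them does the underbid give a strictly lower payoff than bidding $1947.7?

The deviation hurts exactly when the highest competing bid lies strictly between $788.5 and $1947.7 — underbidding then forfeits a profitable win.
$983.3: inside the interval → strictly worse (loss $964.4).
$2566.8: above both → same outcome either way.
$1519.3: inside the interval → strictly worse (loss $428.4).
$2717.4: above both → same outcome either way.
$698: below both → same outcome either way.
$2261.6: above both → same outcome either way.
Count: 2.

2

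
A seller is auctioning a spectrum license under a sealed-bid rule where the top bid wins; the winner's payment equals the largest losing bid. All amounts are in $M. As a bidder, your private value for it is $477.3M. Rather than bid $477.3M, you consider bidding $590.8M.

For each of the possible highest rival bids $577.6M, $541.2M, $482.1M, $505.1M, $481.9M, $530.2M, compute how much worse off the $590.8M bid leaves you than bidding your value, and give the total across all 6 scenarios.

The deviation costs you only when the competing bid falls strictly between $477.3M and $590.8M; elsewhere both bids give the same outcome.
$577.6M: truthful payoff $0M, deviation payoff −$100.3M → loss $100.3M.
$541.2M: truthful payoff $0M, deviation payoff −$63.9M → loss $63.9M.
$482.1M: truthful payoff $0M, deviation payoff −$4.8M → loss $4.8M.
$505.1M: truthful payoff $0M, deviation payoff −$27.8M → loss $27.8M.
$481.9M: truthful payoff $0M, deviation payoff −$4.6M → loss $4.6M.
$530.2M: truthful payoff $0M, deviation payoff −$52.9M → loss $52.9M.
Total loss = $100.3M + $63.9M + $4.8M + $27.8M + $4.6M + $52.9M = $254.3M.
In a second-price auction your bid sets only whether you win, not what you pay, so bidding your true value is weakly dominant.

$254.3M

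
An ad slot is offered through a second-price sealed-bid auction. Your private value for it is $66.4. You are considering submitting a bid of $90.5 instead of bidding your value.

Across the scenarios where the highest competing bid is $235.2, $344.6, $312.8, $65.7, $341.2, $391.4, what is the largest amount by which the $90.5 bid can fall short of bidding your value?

$0

$235.2: same outcome either way → loss $0.
$344.6: same outcome either way → loss $0.
$312.8: same outcome either way → loss $0.
$65.7: same outcome either way → loss $0.
$341.2: same outcome either way → loss $0.
$391.4: same outcome either way → loss $0.
Maximum loss: $0.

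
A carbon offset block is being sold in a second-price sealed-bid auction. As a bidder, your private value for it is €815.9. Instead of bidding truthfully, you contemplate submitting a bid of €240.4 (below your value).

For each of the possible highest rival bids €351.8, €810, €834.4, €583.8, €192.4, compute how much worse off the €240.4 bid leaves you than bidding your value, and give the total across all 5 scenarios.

The deviation costs you only when the competing bid falls strictly between €240.4 and €815.9; elsewhere both bids give the same outcome.
€351.8: truthful payoff €464.1, deviation payoff €0 → loss €464.1.
€810: truthful payoff €5.9, deviation payoff €0 → loss €5.9.
€834.4: outcomes coincide → loss €0.
€583.8: truthful payoff €232.1, deviation payoff €0 → loss €232.1.
€192.4: outcomes coincide → loss €0.
Total loss = €464.1 + €5.9 + €232.1 = €702.1.

€702.1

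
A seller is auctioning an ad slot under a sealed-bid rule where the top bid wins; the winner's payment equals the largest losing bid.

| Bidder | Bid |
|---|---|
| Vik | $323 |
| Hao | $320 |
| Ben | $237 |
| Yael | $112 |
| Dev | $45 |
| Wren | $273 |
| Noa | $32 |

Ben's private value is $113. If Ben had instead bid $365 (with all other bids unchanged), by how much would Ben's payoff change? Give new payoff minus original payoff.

The highest bid among the other bidders is $323; Ben's bid doesn't change that.
Original bid $237: Ben is not highest (top rival bid is $323); payoff $0.
Alternative bid $365: Ben is highest, pays the top rival bid $323; payoff $113 − $323 = −$210.
Change in payoff = −$210 − ($0) = −$210.

−$210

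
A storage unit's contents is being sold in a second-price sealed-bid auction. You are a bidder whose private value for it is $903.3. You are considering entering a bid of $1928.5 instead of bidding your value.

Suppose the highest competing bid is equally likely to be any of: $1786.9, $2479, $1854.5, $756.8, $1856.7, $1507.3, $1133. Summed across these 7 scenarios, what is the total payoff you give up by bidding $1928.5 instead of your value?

The deviation costs you only when the competing bid falls strictly between $903.3 and $1928.5; elsewhere both bids give the same outcome.
$1786.9: truthful payoff $0, deviation payoff −$883.6 → loss $883.6.
$2479: outcomes coincide → loss $0.
$1854.5: truthful payoff $0, deviation payoff −$951.2 → loss $951.2.
$756.8: outcomes coincide → loss $0.
$1856.7: truthful payoff $0, deviation payoff −$953.4 → loss $953.4.
$1507.3: truthful payoff $0, deviation payoff −$604 → loss $604.
$1133: truthful payoff $0, deviation payoff −$229.7 → loss $229.7.
Total loss = $883.6 + $951.2 + $953.4 + $604 + $229.7 = $3621.9.
Because the price is fixed by the runner-up's bid, deviating from your value can only change a good outcome into a bad one — never the reverse.

$3621.9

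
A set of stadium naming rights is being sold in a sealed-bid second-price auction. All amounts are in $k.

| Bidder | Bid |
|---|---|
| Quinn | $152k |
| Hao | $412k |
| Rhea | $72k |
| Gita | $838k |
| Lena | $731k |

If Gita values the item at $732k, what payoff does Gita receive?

Highest bid: Gita at $838k, so Gita wins.
Second-highest bid: Lena at $731k — that is the price the winner pays.
Gita's payoff = value − price = $732k − $731k = $1k.

$1k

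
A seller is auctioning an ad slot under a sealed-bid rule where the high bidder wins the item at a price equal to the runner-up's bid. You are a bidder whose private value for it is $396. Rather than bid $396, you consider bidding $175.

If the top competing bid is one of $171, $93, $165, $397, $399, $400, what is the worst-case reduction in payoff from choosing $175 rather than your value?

$171: same outcome either way → loss $0.
$93: same outcome either way → loss $0.
$165: same outcome either way → loss $0.
$397: same outcome either way → loss $0.
$399: same outcome either way → loss $0.
$400: same outcome either way → loss $0.
Maximum loss: $0.

$0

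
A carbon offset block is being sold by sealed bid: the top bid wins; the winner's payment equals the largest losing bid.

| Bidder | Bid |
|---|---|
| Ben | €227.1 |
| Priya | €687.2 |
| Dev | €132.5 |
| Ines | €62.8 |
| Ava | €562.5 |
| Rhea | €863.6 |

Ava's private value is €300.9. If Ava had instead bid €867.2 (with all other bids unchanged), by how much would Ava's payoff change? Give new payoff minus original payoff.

−€562.7

The highest bid among the other bidders is €863.6; Ava's bid doesn't change that.
Original bid €562.5: Ava is not highest (top rival bid is €863.6); payoff €0.
Alternative bid €867.2: Ava is highest, pays the top rival bid €863.6; payoff €300.9 − €863.6 = −€562.7.
Change in payoff = −€562.7 − (€0) = −€562.7.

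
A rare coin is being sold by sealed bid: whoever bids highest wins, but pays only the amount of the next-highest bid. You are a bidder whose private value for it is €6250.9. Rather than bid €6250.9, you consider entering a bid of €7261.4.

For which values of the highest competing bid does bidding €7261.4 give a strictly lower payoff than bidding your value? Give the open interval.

(€6250.9, €7261.4)

If the competing bid is below €6250.9, both bids win at the same price — no difference.
If it is above €7261.4, both bids lose — no difference.
If it lies strictly between €6250.9 and €7261.4, bidding your value loses (payoff 0) while bidding €7261.4 wins at a price above your value (payoff negative).
So the deviation strictly hurts on the open interval (€6250.9, €7261.4).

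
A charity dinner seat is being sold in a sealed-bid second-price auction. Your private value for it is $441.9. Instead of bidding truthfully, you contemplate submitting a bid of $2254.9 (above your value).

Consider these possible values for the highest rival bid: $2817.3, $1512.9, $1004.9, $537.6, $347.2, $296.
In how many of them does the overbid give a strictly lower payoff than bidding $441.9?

3

The deviation hurts exactly when the highest competing bid lies strictly between $441.9 and $2254.9 — overbidding then wins at a price above your value.
$2817.3: above both → same outcome either way.
$1512.9: inside the interval → strictly worse (loss $1071).
$1004.9: inside the interval → strictly worse (loss $563).
$537.6: inside the interval → strictly worse (loss $95.7).
$347.2: below both → same outcome either way.
$296: below both → same outcome either way.
Count: 3.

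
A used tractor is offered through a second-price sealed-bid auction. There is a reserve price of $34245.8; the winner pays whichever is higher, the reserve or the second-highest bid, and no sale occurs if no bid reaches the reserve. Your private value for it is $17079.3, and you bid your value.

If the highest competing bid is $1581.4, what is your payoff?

Your bid $17079.3 is the highest bid but falls below the reserve $34245.8, so the item goes unsold. Payoff $0.

$0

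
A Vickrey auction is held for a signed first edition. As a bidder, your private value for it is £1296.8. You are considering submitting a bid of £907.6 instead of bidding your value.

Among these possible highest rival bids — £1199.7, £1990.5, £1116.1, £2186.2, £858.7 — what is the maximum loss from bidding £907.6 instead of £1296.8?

£180.7

£1199.7: truthful gives £97.1, deviation gives £0 → loss £97.1.
£1990.5: same outcome either way → loss £0.
£1116.1: truthful gives £180.7, deviation gives £0 → loss £180.7.
£2186.2: same outcome either way → loss £0.
£858.7: same outcome either way → loss £0.
Maximum loss: £180.7.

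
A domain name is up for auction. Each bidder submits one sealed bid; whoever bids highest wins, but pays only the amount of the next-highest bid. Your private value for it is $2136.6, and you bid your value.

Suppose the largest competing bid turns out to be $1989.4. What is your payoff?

$147.2

Your bid $2136.6 exceeds the highest competing bid $1989.4, so you win.
In a second-price auction the winner pays the second-highest bid, $1989.4.
Payoff = value − price = $2136.6 − $1989.4 = $147.2.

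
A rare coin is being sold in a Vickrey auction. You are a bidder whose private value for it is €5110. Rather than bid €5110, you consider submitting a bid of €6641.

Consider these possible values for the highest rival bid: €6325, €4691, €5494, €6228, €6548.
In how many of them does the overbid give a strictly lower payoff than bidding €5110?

4

The deviation hurts exactly when the highest competing bid lies strictly between €5110 and €6641 — overbidding then wins at a price above your value.
€6325: inside the interval → strictly worse (loss €1215).
€4691: below both → same outcome either way.
€5494: inside the interval → strictly worse (loss €384).
€6228: inside the interval → strictly worse (loss €1118).
€6548: inside the interval → strictly worse (loss €1438).
Count: 4.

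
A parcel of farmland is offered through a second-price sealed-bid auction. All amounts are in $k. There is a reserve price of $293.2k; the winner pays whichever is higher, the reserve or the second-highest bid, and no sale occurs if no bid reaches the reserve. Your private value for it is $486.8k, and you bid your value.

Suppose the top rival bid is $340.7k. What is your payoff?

$146.1k

Your bid $486.8k is the highest and exceeds the reserve.
Price = max(second-highest bid, reserve) = max($340.7k, $293.2k) = $340.7k.
Payoff = $486.8k − $340.7k = $146.1k.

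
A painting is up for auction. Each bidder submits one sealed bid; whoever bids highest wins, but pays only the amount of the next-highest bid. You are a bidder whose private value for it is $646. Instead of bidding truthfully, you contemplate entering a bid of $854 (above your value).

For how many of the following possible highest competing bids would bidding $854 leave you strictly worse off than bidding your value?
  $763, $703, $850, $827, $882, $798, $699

6

The deviation hurts exactly when the highest competing bid lies strictly between $646 and $854 — overbidding then wins at a price above your value.
$763: inside the interval → strictly worse (loss $117).
$703: inside the interval → strictly worse (loss $57).
$850: inside the interval → strictly worse (loss $204).
$827: inside the interval → strictly worse (loss $181).
$882: above both → same outcome either way.
$798: inside the interval → strictly worse (loss $152).
$699: inside the interval → strictly worse (loss $53).
Count: 6.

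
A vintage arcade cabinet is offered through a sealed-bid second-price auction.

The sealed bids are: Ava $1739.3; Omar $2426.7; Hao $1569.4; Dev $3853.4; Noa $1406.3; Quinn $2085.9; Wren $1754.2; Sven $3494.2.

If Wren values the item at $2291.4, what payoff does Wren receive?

$0

Highest bid: Dev at $3853.4, so Dev wins.
Second-highest bid: Sven at $3494.2 — that is the price the winner pays.
Wren did not win, so Wren pays nothing and receives nothing: payoff $0.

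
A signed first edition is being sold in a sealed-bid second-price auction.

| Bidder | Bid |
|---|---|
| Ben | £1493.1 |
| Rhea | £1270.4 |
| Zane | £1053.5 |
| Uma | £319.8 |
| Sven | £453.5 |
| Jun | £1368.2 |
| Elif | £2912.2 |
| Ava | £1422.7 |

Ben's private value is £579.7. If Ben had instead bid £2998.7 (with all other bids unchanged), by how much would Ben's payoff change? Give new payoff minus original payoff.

The highest bid among the other bidders is £2912.2; Ben's bid doesn't change that.
Original bid £1493.1: Ben is not highest (top rival bid is £2912.2); payoff £0.
Alternative bid £2998.7: Ben is highest, pays the top rival bid £2912.2; payoff £579.7 − £2912.2 = −£2332.5.
Change in payoff = −£2332.5 − (£0) = −£2332.5.

−£2332.5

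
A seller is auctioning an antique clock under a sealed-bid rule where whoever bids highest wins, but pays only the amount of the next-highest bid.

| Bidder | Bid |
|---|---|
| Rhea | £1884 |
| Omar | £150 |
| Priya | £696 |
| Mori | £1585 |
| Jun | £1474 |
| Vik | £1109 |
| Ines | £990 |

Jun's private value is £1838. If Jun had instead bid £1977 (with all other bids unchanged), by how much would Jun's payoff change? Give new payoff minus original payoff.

−£46

The highest bid among the other bidders is £1884; Jun's bid doesn't change that.
Original bid £1474: Jun is not highest (top rival bid is £1884); payoff £0.
Alternative bid £1977: Jun is highest, pays the top rival bid £1884; payoff £1838 − £1884 = −£46.
Change in payoff = −£46 − (£0) = −£46.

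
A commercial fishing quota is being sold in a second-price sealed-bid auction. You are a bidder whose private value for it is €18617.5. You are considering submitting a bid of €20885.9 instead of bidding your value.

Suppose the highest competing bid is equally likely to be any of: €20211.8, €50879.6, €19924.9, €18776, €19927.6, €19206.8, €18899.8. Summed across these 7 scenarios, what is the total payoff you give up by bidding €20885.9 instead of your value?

€5241.9

The deviation costs you only when the competing bid falls strictly between €18617.5 and €20885.9; elsewhere both bids give the same outcome.
€20211.8: truthful payoff €0, deviation payoff −€1594.3 → loss €1594.3.
€50879.6: outcomes coincide → loss €0.
€19924.9: truthful payoff €0, deviation payoff −€1307.4 → loss €1307.4.
€18776: truthful payoff €0, deviation payoff −€158.5 → loss €158.5.
€19927.6: truthful payoff €0, deviation payoff −€1310.1 → loss €1310.1.
€19206.8: truthful payoff €0, deviation payoff −€589.3 → loss €589.3.
€18899.8: truthful payoff €0, deviation payoff −€282.3 → loss €282.3.
Total loss = €1594.3 + €1307.4 + €158.5 + €1310.1 + €589.3 + €282.3 = €5241.9.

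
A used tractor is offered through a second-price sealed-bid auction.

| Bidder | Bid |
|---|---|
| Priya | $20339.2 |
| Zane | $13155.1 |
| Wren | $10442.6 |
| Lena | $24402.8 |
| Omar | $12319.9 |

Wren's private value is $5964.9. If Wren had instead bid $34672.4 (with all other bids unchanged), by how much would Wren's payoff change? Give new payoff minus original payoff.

−$18437.9

The highest bid among the other bidders is $24402.8; Wren's bid doesn't change that.
Original bid $10442.6: Wren is not highest (top rival bid is $24402.8); payoff $0.
Alternative bid $34672.4: Wren is highest, pays the top rival bid $24402.8; payoff $5964.9 − $24402.8 = −$18437.9.
Change in payoff = −$18437.9 − ($0) = −$18437.9.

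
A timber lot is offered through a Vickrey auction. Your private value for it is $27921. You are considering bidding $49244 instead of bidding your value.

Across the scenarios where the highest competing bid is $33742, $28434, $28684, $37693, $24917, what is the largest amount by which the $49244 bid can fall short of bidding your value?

$9772

$33742: truthful gives $0, deviation gives −$5821 → loss $5821.
$28434: truthful gives $0, deviation gives −$513 → loss $513.
$28684: truthful gives $0, deviation gives −$763 → loss $763.
$37693: truthful gives $0, deviation gives −$9772 → loss $9772.
$24917: same outcome either way → loss $0.
Maximum loss: $9772.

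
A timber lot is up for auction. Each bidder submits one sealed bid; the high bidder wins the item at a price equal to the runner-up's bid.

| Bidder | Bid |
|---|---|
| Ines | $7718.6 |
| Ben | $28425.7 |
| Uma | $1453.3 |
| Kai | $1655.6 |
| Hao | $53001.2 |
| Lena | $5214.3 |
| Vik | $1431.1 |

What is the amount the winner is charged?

Highest bid: Hao at $53001.2, so Hao wins.
Second-highest bid: Ben at $28425.7 — that is the price the winner pays.

$28425.7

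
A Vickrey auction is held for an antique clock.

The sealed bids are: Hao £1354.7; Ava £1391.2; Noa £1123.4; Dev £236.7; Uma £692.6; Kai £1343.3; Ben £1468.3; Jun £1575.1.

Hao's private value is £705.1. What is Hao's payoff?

£0

Highest bid: Jun at £1575.1, so Jun wins.
Second-highest bid: Ben at £1468.3 — that is the price the winner pays.
Hao did not win, so Hao pays nothing and receives nothing: payoff £0.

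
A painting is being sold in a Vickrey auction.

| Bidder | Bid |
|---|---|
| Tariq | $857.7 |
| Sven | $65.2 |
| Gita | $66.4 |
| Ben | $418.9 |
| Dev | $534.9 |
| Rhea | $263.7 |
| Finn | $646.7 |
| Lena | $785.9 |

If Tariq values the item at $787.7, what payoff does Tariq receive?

$1.8

Highest bid: Tariq at $857.7, so Tariq wins.
Second-highest bid: Lena at $785.9 — that is the price the winner pays.
Tariq's payoff = value − price = $787.7 − $785.9 = $1.8.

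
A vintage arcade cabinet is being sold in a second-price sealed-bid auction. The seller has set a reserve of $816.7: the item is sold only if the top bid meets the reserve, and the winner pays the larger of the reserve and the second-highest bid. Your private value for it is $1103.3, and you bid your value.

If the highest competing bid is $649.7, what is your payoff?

$286.6

Your bid $1103.3 is the highest and exceeds the reserve.
Price = max(second-highest bid, reserve) = max($649.7, $816.7) = $816.7.
Payoff = $1103.3 − $816.7 = $286.6.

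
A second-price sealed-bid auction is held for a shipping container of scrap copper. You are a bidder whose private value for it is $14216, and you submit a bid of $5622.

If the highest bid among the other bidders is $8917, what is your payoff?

$0

Your bid $5622 is below the highest competing bid $8917, so you lose.
A losing bidder pays nothing and receives nothing: payoff = $0.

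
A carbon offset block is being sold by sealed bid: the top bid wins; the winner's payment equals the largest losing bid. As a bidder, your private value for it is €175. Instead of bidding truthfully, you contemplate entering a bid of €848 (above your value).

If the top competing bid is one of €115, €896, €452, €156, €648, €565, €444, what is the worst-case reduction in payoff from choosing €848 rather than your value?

€473

€115: same outcome either way → loss €0.
€896: same outcome either way → loss €0.
€452: truthful gives €0, deviation gives −€277 → loss €277.
€156: same outcome either way → loss €0.
€648: truthful gives €0, deviation gives −€473 → loss €473.
€565: truthful gives €0, deviation gives −€390 → loss €390.
€444: truthful gives €0, deviation gives −€269 → loss €269.
Maximum loss: €473.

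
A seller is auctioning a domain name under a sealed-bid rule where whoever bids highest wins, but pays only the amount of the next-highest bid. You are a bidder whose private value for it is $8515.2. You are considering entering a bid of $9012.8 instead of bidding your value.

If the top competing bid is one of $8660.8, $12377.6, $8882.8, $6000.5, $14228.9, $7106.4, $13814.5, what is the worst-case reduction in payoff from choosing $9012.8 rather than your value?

$8660.8: truthful gives $0, deviation gives −$145.6 → loss $145.6.
$12377.6: same outcome either way → loss $0.
$8882.8: truthful gives $0, deviation gives −$367.6 → loss $367.6.
$6000.5: same outcome either way → loss $0.
$14228.9: same outcome either way → loss $0.
$7106.4: same outcome either way → loss $0.
$13814.5: same outcome either way → loss $0.
Maximum loss: $367.6.

$367.6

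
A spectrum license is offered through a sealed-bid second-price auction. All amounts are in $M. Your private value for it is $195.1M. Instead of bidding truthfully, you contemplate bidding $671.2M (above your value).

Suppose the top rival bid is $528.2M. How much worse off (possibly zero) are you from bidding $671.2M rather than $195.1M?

$333.1M

Bidding your value $195.1M: you lose (since $195.1M < $528.2M). Payoff $0M.
Bidding $671.2M: you win and pay $528.2M. Payoff $195.1M − $528.2M = −$333.1M.
The competing bid $528.2M lies between your value and your inflated bid, so overbidding wins an item priced above your value.
Loss from deviating = $0M − (−$333.1M) = $333.1M.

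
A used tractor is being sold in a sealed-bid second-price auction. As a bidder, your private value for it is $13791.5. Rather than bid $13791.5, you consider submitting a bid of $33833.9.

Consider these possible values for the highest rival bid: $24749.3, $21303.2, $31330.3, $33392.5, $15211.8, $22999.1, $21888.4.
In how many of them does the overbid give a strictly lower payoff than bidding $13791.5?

7

The deviation hurts exactly when the highest competing bid lies strictly between $13791.5 and $33833.9 — overbidding then wins at a price above your value.
$24749.3: inside the interval → strictly worse (loss $10957.8).
$21303.2: inside the interval → strictly worse (loss $7511.7).
$31330.3: inside the interval → strictly worse (loss $17538.8).
$33392.5: inside the interval → strictly worse (loss $19601).
$15211.8: inside the interval → strictly worse (loss $1420.3).
$22999.1: inside the interval → strictly worse (loss $9207.6).
$21888.4: inside the interval → strictly worse (loss $8096.9).
Count: 7.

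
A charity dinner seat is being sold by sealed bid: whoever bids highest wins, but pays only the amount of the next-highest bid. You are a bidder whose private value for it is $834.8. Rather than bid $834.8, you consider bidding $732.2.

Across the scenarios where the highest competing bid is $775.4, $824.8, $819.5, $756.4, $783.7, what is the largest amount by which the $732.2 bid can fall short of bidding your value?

$775.4: truthful gives $59.4, deviation gives $0 → loss $59.4.
$824.8: truthful gives $10, deviation gives $0 → loss $10.
$819.5: truthful gives $15.3, deviation gives $0 → loss $15.3.
$756.4: truthful gives $78.4, deviation gives $0 → loss $78.4.
$783.7: truthful gives $51.1, deviation gives $0 → loss $51.1.
Maximum loss: $78.4.

$78.4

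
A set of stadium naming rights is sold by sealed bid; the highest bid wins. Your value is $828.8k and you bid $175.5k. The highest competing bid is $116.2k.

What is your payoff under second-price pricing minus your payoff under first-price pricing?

You have the highest bid, so you win under either rule.
Second-price: pay $116.2k → payoff $712.6k.
First-price: pay your own bid $175.5k → payoff $653.3k.
Difference = $712.6k − ($653.3k) = $59.3k.

$59.3k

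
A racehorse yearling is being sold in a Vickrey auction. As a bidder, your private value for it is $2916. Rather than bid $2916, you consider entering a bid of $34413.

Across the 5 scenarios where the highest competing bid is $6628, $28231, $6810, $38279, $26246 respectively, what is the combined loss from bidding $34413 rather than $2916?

$56251

The deviation costs you only when the competing bid falls strictly between $2916 and $34413; elsewhere both bids give the same outcome.
$6628: truthful payoff $0, deviation payoff −$3712 → loss $3712.
$28231: truthful payoff $0, deviation payoff −$25315 → loss $25315.
$6810: truthful payoff $0, deviation payoff −$3894 → loss $3894.
$38279: outcomes coincide → loss $0.
$26246: truthful payoff $0, deviation payoff −$23330 → loss $23330.
Total loss = $3712 + $25315 + $3894 + $23330 = $56251.
In a second-price auction your bid sets only whether you win, not what you pay, so bidding your true value is weakly dominant.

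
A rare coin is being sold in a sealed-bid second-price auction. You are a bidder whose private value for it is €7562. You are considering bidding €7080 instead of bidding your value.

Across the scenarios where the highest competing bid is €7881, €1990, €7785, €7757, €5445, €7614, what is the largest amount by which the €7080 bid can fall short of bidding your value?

€0

€7881: same outcome either way → loss €0.
€1990: same outcome either way → loss €0.
€7785: same outcome either way → loss €0.
€7757: same outcome either way → loss €0.
€5445: same outcome either way → loss €0.
€7614: same outcome either way → loss €0.
Maximum loss: €0.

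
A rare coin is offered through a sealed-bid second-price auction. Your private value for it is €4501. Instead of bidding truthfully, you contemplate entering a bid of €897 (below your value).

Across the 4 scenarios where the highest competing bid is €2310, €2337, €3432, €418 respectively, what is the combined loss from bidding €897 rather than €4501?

€5424

The deviation costs you only when the competing bid falls strictly between €897 and €4501; elsewhere both bids give the same outcome.
€2310: truthful payoff €2191, deviation payoff €0 → loss €2191.
€2337: truthful payoff €2164, deviation payoff €0 → loss €2164.
€3432: truthful payoff €1069, deviation payoff €0 → loss €1069.
€418: outcomes coincide → loss €0.
Total loss = €2191 + €2164 + €1069 = €5424.
In a second-price auction your bid sets only whether you win, not what you pay, so bidding your true value is weakly dominant.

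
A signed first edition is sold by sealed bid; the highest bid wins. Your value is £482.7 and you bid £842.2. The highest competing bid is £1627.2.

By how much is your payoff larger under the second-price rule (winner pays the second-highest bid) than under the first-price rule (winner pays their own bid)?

Your bid £842.2 is below £1627.2, so you lose under either rule.
Payoff is £0 in both cases; difference = £0.

£0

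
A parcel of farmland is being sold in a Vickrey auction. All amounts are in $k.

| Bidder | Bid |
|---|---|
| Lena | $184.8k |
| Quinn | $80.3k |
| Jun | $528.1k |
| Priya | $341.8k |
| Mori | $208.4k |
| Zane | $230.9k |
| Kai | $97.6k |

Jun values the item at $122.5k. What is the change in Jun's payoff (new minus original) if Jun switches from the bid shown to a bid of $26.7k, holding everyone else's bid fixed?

The highest bid among the other bidders is $341.8k; Jun's bid doesn't change that.
Original bid $528.1k: Jun is highest, pays the top rival bid $341.8k; payoff $122.5k − $341.8k = −$219.3k.
Alternative bid $26.7k: Jun is not highest (top rival bid is $341.8k); payoff $0k.
Change in payoff = $0k − (−$219.3k) = $219.3k.

$219.3k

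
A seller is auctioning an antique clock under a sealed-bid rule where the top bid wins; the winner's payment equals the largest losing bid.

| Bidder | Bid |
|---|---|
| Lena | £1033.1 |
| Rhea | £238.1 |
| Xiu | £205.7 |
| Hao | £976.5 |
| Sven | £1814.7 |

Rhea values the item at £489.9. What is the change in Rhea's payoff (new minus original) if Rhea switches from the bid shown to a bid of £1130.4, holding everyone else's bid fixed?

£0

The highest bid among the other bidders is £1814.7; Rhea's bid doesn't change that.
Original bid £238.1: Rhea is not highest (top rival bid is £1814.7); payoff £0.
Alternative bid £1130.4: Rhea is not highest (top rival bid is £1814.7); payoff £0.
Change in payoff = £0 − (£0) = £0.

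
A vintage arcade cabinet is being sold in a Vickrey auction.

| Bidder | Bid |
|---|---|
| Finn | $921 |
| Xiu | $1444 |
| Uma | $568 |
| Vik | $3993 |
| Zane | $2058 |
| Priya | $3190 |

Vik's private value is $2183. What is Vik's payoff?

Highest bid: Vik at $3993, so Vik wins.
Second-highest bid: Priya at $3190 — that is the price the winner pays.
Vik's payoff = value − price = $2183 − $3190 = −$1007.

−$1007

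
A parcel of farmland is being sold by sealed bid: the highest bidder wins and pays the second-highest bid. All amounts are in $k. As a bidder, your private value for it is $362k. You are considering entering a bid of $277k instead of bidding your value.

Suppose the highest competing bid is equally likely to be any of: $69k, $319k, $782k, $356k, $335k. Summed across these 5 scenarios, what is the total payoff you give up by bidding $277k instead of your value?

$76k

The deviation costs you only when the competing bid falls strictly between $277k and $362k; elsewhere both bids give the same outcome.
$69k: outcomes coincide → loss $0k.
$319k: truthful payoff $43k, deviation payoff $0k → loss $43k.
$782k: outcomes coincide → loss $0k.
$356k: truthful payoff $6k, deviation payoff $0k → loss $6k.
$335k: truthful payoff $27k, deviation payoff $0k → loss $27k.
Total loss = $43k + $6k + $27k = $76k.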